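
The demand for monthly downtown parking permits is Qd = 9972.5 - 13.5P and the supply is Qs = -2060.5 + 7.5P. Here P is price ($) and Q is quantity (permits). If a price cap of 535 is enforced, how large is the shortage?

With P fixed at 535, quantity demanded is 2750 and quantity supplied is 1952.
Shortage = Qd - Qs = 2750 - 1952 = 798.

Shortage = 798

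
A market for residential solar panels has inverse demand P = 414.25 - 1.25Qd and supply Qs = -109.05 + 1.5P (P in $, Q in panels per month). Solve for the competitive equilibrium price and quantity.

P* = 191.5, Q* = 178.2

Solving each curve for Q: Qd = 331.4 - 0.8P.
The market clears where 331.4 - 0.8P = -109.05 + 1.5P. Rearranging, 2.3P = 440.45, hence P* = 191.5.
Plugging P* into demand: Q* = 331.4 - 0.8(191.5) = 178.2.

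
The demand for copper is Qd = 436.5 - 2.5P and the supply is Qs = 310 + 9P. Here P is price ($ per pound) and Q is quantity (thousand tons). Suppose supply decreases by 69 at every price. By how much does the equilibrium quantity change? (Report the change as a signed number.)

Set Qd = Qs: 436.5 - 2.5P = 310 + 9P, so 126.5 = 11.5P and P* = 11.
Plugging P* into demand: Q* = 436.5 - 2.5(11) = 409.
After the shift, supply is Qs = 241 + 9P.
The new intersection has 195.5 = 11.5P, i.e. P = 17, Q = 394.
ΔQ = 394 - 409 = -15.

ΔQ = -15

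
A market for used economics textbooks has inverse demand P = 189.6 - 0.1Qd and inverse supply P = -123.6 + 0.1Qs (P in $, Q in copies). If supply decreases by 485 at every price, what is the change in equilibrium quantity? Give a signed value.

ΔQ = -242.5

Solving each curve for Q: Qd = 1896 - 10P and Qs = 1236 + 10P.
The market clears where 1896 - 10P = 1236 + 10P. Rearranging, 20P = 660, hence P* = 33.
Plugging P* into demand: Q* = 1896 - 10(33) = 1566.
After the shift, supply is Qs = 751 + 10P.
New equilibrium: 1145 = 20P, so P = 57.25 and Q = 1323.5.
ΔQ = 1323.5 - 1566 = -242.5.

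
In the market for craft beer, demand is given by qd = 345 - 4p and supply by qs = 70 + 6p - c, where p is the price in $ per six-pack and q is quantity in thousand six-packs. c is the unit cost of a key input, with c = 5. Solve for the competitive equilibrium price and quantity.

With c = 5, supply is qs = 65 + 6p.
The market clears where 345 - 4p = 65 + 6p. Rearranging, 10p = 280, hence p* = 28.
From the demand curve, q* = 345 - 4(28) = 233.

p* = 28, q* = 233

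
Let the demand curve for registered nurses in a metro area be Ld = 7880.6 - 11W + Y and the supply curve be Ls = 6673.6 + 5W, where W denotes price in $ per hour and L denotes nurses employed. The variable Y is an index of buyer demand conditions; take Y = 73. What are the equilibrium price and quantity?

W* = 80, L* = 7073.6

With Y = 73, demand is Ld = 7953.6 - 11W.
Equating demand and supply, 7953.6 - 11W = 6673.6 + 5W gives 16W = 1280, so W* = 80.
From the demand curve, L* = 7953.6 - 11(80) = 7073.6.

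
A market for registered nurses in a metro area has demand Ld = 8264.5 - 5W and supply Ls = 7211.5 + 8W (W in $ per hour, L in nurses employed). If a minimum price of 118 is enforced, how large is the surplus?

At W = 118: Ld = 7674.5 and Ls = 8155.5.
Surplus = Ls - Ld = 8155.5 - 7674.5 = 481.

Surplus = 481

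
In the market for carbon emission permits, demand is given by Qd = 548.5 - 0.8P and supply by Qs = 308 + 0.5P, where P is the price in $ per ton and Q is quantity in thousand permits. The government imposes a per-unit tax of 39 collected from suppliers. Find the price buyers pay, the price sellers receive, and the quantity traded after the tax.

With a tax of 39 on suppliers, they supply based on the net price P_s = P_b - 39, so Qs = 288.5 + 0.5P_b.
Set Qd = Qs: 548.5 - 0.8P_b = 288.5 + 0.5P_b, so 260 = 1.3P_b and P_b = 200.
So P_s = 161 and the quantity traded is Q = 548.5 - 0.8(200) = 388.5.

P_b = 200, P_s = 161, Q = 388.5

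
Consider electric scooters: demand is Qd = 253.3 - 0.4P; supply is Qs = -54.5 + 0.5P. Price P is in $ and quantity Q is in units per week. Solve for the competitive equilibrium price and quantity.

P* = 342, Q* = 116.5

Set Qd = Qs: 253.3 - 0.4P = -54.5 + 0.5P, so 307.8 = 0.9P and P* = 342.
From the demand curve, Q* = 253.3 - 0.4(342) = 116.5.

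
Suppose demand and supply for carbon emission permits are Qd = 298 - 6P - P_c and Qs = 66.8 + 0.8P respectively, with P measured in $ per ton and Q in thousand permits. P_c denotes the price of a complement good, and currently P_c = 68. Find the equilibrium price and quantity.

With P_c = 68, demand is Qd = 230 - 6P.
Set Qd = Qs: 230 - 6P = 66.8 + 0.8P, so 163.2 = 6.8P and P* = 24.
Plugging P* into demand: Q* = 230 - 6(24) = 86.

P* = 24, Q* = 86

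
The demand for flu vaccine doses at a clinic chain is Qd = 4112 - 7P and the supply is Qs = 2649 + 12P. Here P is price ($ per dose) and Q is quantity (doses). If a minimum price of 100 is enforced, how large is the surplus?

Surplus = 437

Evaluating both curves at the floor price 100 gives Qd = 3412, Qs = 3849.
Surplus = Qs - Qd = 3849 - 3412 = 437.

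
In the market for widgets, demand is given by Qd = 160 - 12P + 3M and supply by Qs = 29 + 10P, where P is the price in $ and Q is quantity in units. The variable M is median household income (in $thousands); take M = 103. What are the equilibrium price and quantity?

With M = 103, demand is Qd = 469 - 12P.
The market clears where 469 - 12P = 29 + 10P. Rearranging, 22P = 440, hence P* = 20.
Substitute back: Q* = 469 - 12(20) = 229.

P* = 20, Q* = 229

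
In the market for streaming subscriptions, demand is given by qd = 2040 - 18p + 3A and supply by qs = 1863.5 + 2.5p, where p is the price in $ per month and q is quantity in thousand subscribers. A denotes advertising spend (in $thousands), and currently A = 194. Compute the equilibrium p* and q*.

With A = 194, demand is qd = 2622 - 18p.
The market clears where 2622 - 18p = 1863.5 + 2.5p. Rearranging, 20.5p = 758.5, hence p* = 37.
From the demand curve, q* = 2622 - 18(37) = 1956.

p* = 37, q* = 1956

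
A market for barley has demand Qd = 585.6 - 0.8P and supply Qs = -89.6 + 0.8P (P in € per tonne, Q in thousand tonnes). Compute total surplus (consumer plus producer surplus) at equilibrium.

Equating demand and supply, 585.6 - 0.8P = -89.6 + 0.8P gives 1.6P = 675.2, so P* = 422.
From the demand curve, Q* = 585.6 - 0.8(422) = 248.
Demand choke price = 732; supply choke price = 112. CS = ½(732 - 422)(248) = 38440; PS = ½(422 - 112)(248) = 38440. Total surplus = 76880.

Total surplus = 76880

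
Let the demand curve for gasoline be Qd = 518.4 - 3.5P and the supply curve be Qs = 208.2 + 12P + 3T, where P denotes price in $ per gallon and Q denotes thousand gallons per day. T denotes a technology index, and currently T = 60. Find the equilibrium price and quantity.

P* = 8.4, Q* = 489

With T = 60, supply is Qs = 388.2 + 12P.
At equilibrium Qd = Qs, so 518.4 - 3.5P = 388.2 + 12P; collecting terms, 130.2 = 15.5P and P* = 8.4.
Plugging P* into demand: Q* = 518.4 - 3.5(8.4) = 489.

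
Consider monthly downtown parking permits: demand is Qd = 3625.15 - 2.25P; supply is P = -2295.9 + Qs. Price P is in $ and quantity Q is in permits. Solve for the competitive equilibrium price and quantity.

In direct form, Qs = 2295.9 + P.
At equilibrium Qd = Qs, so 3625.15 - 2.25P = 2295.9 + P; collecting terms, 1329.25 = 3.25P and P* = 409.
Then Q* = 3625.15 - 2.25(409) = 2704.9.

P* = 409, Q* = 2704.9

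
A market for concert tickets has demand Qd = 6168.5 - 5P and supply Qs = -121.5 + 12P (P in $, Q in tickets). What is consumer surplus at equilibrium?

Consumer surplus = 1864944.225

At equilibrium Qd = Qs, so 6168.5 - 5P = -121.5 + 12P; collecting terms, 6290 = 17P and P* = 370.
Then Q* = 6168.5 - 5(370) = 4318.5.
Demand choke price (Qd = 0): P = 6168.5/5 = 1233.7. Consumer surplus = ½ × (1233.7 - 370) × 4318.5 = 1864944.225.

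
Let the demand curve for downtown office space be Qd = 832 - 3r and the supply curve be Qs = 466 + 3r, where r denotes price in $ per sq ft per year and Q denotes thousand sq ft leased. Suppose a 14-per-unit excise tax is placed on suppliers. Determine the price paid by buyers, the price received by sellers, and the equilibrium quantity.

The tax drives a wedge r_b - r_s = 14. Substituting r_s = r_b - 14 into supply: Qs = 424 + 3r_b.
Equate demand and the shifted supply: 832 - 3r_b = 424 + 3r_b, giving 6r_b = 408, so r_b = 68.
Then r_s = 68 - 14 = 54 and Q = 832 - 3(68) = 628.

r_b = 68, r_s = 54, Q = 628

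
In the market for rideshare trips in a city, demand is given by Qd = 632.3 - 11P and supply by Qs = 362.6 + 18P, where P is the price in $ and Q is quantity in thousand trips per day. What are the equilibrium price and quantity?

P* = 9.3, Q* = 530

Equating demand and supply, 632.3 - 11P = 362.6 + 18P gives 29P = 269.7, so P* = 9.3.
From the demand curve, Q* = 632.3 - 11(9.3) = 530.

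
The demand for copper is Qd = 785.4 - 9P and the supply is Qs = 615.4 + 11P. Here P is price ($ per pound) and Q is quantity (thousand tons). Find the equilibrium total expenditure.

Equating demand and supply, 785.4 - 9P = 615.4 + 11P gives 20P = 170, so P* = 8.5.
Substitute back: Q* = 785.4 - 9(8.5) = 708.9.
Total expenditure = P* × Q* = 8.5 × 708.9 = 6025.65.

Total expenditure = 6025.65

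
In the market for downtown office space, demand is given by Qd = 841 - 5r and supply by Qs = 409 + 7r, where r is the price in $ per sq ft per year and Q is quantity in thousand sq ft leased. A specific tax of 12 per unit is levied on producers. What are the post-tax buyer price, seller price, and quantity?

Producers keep r_s = r_b - 12 per unit, so supply in terms of the buyer price is Qs = 325 + 7r_b.
Set Qd = Qs: 841 - 5r_b = 325 + 7r_b, so 516 = 12r_b and r_b = 43.
So r_s = 31 and the quantity traded is Q = 841 - 5(43) = 626.

r_b = 43, r_s = 31, Q = 626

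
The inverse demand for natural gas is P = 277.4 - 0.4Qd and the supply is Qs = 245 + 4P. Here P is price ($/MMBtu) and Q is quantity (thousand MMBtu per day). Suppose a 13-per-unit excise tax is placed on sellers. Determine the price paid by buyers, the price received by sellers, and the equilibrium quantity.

P_b = 77, P_s = 64, Q = 501

Rewriting in direct form: Qd = 693.5 - 2.5P.
The tax drives a wedge P_b - P_s = 13. Substituting P_s = P_b - 13 into supply: Qs = 193 + 4P_b.
Market clearing requires 693.5 - 2.5P_b = 193 + 4P_b; hence 500.5 = 6.5P_b and P_b = 77.
So P_s = 64 and the quantity traded is Q = 693.5 - 2.5(77) = 501.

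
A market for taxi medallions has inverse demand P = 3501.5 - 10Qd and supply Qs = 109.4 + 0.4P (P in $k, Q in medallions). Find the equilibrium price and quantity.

P* = 481.5, Q* = 302

In direct form, Qd = 350.15 - 0.1P.
At equilibrium Qd = Qs, so 350.15 - 0.1P = 109.4 + 0.4P; collecting terms, 240.75 = 0.5P and P* = 481.5.
Substitute back: Q* = 350.15 - 0.1(481.5) = 302.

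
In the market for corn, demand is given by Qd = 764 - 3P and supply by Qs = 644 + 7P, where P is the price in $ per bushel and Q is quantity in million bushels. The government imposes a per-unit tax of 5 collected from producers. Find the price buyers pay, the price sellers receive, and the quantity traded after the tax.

With a tax of 5 on producers, they supply based on the net price P_s = P_b - 5, so Qs = 609 + 7P_b.
Set Qd = Qs: 764 - 3P_b = 609 + 7P_b, so 155 = 10P_b and P_b = 15.5.
Then P_s = 15.5 - 5 = 10.5 and Q = 764 - 3(15.5) = 717.5.

P_b = 15.5, P_s = 10.5, Q = 717.5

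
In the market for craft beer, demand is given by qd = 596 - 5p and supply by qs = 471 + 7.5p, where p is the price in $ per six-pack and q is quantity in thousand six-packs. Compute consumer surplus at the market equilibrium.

Consumer surplus = 29811.6

Equating demand and supply, 596 - 5p = 471 + 7.5p gives 12.5p = 125, so p* = 10.
Substitute back: q* = 596 - 5(10) = 546.
Demand choke price (qd = 0): p = 596/5 = 119.2. Consumer surplus = ½ × (119.2 - 10) × 546 = 29811.6.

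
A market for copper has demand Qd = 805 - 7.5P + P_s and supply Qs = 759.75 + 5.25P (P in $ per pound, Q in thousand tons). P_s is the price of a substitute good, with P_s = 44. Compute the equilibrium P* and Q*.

With P_s = 44, demand is Qd = 849 - 7.5P.
Equating demand and supply, 849 - 7.5P = 759.75 + 5.25P gives 12.75P = 89.25, so P* = 7.
From the demand curve, Q* = 849 - 7.5(7) = 796.5.

P* = 7, Q* = 796.5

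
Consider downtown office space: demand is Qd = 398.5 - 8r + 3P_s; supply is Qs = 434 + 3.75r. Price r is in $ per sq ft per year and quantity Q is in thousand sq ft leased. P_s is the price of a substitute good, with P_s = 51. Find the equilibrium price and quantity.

With P_s = 51, demand is Qd = 551.5 - 8r.
At equilibrium Qd = Qs, so 551.5 - 8r = 434 + 3.75r; collecting terms, 117.5 = 11.75r and r* = 10.
Substitute back: Q* = 551.5 - 8(10) = 471.5.

r* = 10, Q* = 471.5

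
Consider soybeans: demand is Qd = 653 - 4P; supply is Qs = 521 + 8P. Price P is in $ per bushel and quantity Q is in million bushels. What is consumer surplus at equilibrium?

Consumer surplus = 46360.125

Equating demand and supply, 653 - 4P = 521 + 8P gives 12P = 132, so P* = 11.
Then Q* = 653 - 4(11) = 609.
Demand choke price (Qd = 0): P = 653/4 = 163.25. Consumer surplus = ½ × (163.25 - 11) × 609 = 46360.125.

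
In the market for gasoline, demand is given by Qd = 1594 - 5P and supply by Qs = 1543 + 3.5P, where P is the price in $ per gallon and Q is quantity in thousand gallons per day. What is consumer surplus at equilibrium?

Set Qd = Qs: 1594 - 5P = 1543 + 3.5P, so 51 = 8.5P and P* = 6.
Plugging P* into demand: Q* = 1594 - 5(6) = 1564.
Demand choke price (Qd = 0): P = 1594/5 = 318.8. Consumer surplus = ½ × (318.8 - 6) × 1564 = 244609.6.

Consumer surplus = 244609.6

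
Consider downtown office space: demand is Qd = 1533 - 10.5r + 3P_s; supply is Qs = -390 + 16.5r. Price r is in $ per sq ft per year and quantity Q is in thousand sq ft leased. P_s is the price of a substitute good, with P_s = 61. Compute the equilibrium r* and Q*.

With P_s = 61, demand is Qd = 1716 - 10.5r.
The market clears where 1716 - 10.5r = -390 + 16.5r. Rearranging, 27r = 2106, hence r* = 78.
Plugging r* into demand: Q* = 1716 - 10.5(78) = 897.

r* = 78, Q* = 897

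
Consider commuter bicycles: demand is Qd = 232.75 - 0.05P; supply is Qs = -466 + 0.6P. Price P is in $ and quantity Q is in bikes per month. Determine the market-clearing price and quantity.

P* = 1075, Q* = 179

Equating demand and supply, 232.75 - 0.05P = -466 + 0.6P gives 0.65P = 698.75, so P* = 1075.
From the demand curve, Q* = 232.75 - 0.05(1075) = 179.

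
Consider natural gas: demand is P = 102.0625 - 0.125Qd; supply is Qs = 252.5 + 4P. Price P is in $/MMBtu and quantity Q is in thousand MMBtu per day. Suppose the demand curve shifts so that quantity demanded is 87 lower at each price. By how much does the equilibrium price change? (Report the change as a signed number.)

ΔP = -7.25

Rewriting in direct form: Qd = 816.5 - 8P.
Equating demand and supply, 816.5 - 8P = 252.5 + 4P gives 12P = 564, so P* = 47.
Then Q* = 816.5 - 8(47) = 440.5.
After the shift, demand is Qd = 729.5 - 8P.
Re-solving, 12P = 477 gives P = 39.75 and Q = 411.5.
ΔP = 39.75 - 47 = -7.25.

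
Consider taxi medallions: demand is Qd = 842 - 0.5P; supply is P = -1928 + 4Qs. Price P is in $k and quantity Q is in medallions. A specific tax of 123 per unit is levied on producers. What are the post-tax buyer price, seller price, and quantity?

P_b = 521, P_s = 398, Q = 581.5

Inverting to quantity form: Qs = 482 + 0.25P.
The tax drives a wedge P_b - P_s = 123. Substituting P_s = P_b - 123 into supply: Qs = 451.25 + 0.25P_b.
Equate demand and the shifted supply: 842 - 0.5P_b = 451.25 + 0.25P_b, giving 0.75P_b = 390.75, so P_b = 521.
So P_s = 398 and the quantity traded is Q = 842 - 0.5(521) = 581.5.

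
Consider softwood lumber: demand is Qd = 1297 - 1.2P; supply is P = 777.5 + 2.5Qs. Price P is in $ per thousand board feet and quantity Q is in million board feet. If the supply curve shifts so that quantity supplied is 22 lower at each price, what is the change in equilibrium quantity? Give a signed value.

In direct form, Qs = -311 + 0.4P.
Set Qd = Qs: 1297 - 1.2P = -311 + 0.4P, so 1608 = 1.6P and P* = 1005.
Substitute back: Q* = 1297 - 1.2(1005) = 91.
After the shift, supply is Qs = -333 + 0.4P.
The new intersection has 1630 = 1.6P, i.e. P = 1018.75, Q = 74.5.
ΔQ = 74.5 - 91 = -16.5.

ΔQ = -16.5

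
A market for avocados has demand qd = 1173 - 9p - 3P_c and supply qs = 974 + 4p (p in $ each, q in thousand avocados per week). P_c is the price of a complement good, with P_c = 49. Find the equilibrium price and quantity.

p* = 4, q* = 990

With P_c = 49, demand is qd = 1026 - 9p.
The market clears where 1026 - 9p = 974 + 4p. Rearranging, 13p = 52, hence p* = 4.
Then q* = 1026 - 9(4) = 990.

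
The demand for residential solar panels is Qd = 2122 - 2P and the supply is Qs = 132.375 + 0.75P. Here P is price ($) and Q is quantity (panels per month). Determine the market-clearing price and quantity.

P* = 723.5, Q* = 675

At equilibrium Qd = Qs, so 2122 - 2P = 132.375 + 0.75P; collecting terms, 1989.625 = 2.75P and P* = 723.5.
From the demand curve, Q* = 2122 - 2(723.5) = 675.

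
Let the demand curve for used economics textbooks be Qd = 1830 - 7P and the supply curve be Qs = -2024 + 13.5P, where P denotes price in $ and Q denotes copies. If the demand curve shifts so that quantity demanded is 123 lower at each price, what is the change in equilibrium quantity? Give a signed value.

At equilibrium Qd = Qs, so 1830 - 7P = -2024 + 13.5P; collecting terms, 3854 = 20.5P and P* = 188.
From the demand curve, Q* = 1830 - 7(188) = 514.
After the shift, demand is Qd = 1707 - 7P.
New equilibrium: 3731 = 20.5P, so P = 182 and Q = 433.
ΔQ = 433 - 514 = -81.

ΔQ = -81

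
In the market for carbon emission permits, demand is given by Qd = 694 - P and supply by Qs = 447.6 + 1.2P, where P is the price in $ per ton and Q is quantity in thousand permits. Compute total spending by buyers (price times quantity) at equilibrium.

At equilibrium Qd = Qs, so 694 - P = 447.6 + 1.2P; collecting terms, 246.4 = 2.2P and P* = 112.
From the demand curve, Q* = 694 - 112 = 582.
Total spending by buyers = P* × Q* = 112 × 582 = 65184.

Total spending by buyers = 65184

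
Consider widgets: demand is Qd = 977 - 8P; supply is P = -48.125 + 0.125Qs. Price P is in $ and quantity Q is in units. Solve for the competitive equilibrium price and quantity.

P* = 37, Q* = 681

Rewriting in direct form: Qs = 385 + 8P.
Set Qd = Qs: 977 - 8P = 385 + 8P, so 592 = 16P and P* = 37.
Then Q* = 977 - 8(37) = 681.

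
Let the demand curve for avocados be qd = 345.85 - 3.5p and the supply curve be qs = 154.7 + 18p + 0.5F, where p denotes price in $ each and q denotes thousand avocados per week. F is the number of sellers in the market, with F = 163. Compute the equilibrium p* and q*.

With F = 163, supply is qs = 236.2 + 18p.
Set qd = qs: 345.85 - 3.5p = 236.2 + 18p, so 109.65 = 21.5p and p* = 5.1.
Plugging p* into demand: q* = 345.85 - 3.5(5.1) = 328.

p* = 5.1, q* = 328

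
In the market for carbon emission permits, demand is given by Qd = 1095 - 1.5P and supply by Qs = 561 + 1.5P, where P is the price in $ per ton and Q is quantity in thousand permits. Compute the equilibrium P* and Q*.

The market clears where 1095 - 1.5P = 561 + 1.5P. Rearranging, 3P = 534, hence P* = 178.
Then Q* = 1095 - 1.5(178) = 828.

P* = 178, Q* = 828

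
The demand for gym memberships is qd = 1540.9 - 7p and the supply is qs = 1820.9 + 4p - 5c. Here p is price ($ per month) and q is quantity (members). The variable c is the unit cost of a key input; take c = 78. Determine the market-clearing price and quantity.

With c = 78, supply is qs = 1430.9 + 4p.
The market clears where 1540.9 - 7p = 1430.9 + 4p. Rearranging, 11p = 110, hence p* = 10.
Substitute back: q* = 1540.9 - 7(10) = 1470.9.

p* = 10, q* = 1470.9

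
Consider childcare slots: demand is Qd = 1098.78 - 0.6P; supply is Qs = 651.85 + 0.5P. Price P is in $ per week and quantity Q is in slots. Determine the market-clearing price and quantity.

P* = 406.3, Q* = 855

Equating demand and supply, 1098.78 - 0.6P = 651.85 + 0.5P gives 1.1P = 446.93, so P* = 406.3.
Plugging P* into demand: Q* = 1098.78 - 0.6(406.3) = 855.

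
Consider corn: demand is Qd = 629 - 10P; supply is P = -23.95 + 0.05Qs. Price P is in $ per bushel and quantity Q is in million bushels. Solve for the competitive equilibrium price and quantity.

In direct form, Qs = 479 + 20P.
Equating demand and supply, 629 - 10P = 479 + 20P gives 30P = 150, so P* = 5.
Substitute back: Q* = 629 - 10(5) = 579.

P* = 5, Q* = 579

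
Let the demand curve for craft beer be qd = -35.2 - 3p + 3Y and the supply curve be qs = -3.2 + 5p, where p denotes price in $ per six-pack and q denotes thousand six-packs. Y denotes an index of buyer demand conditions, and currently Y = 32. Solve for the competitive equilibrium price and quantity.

p* = 8, q* = 36.8

With Y = 32, demand is qd = 60.8 - 3p.
Equating demand and supply, 60.8 - 3p = -3.2 + 5p gives 8p = 64, so p* = 8.
From the demand curve, q* = 60.8 - 3(8) = 36.8.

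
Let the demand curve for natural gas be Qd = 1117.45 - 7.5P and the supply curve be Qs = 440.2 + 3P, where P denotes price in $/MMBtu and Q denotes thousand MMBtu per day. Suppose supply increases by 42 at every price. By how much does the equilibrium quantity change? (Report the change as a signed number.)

The market clears where 1117.45 - 7.5P = 440.2 + 3P. Rearranging, 10.5P = 677.25, hence P* = 64.5.
From the demand curve, Q* = 1117.45 - 7.5(64.5) = 633.7.
After the shift, supply is Qs = 482.2 + 3P.
Re-solving, 10.5P = 635.25 gives P = 60.5 and Q = 663.7.
ΔQ = 663.7 - 633.7 = 30.

ΔQ = 30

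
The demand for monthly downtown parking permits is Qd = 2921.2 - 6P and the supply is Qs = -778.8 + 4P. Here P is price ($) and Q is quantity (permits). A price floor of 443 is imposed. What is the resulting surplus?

Surplus = 730

At P = 443: Qd = 263.2 and Qs = 993.2.
Surplus = Qs - Qd = 993.2 - 263.2 = 730.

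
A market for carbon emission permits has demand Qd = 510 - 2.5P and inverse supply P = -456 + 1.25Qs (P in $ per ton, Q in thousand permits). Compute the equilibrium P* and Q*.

P* = 44, Q* = 400

Solving each curve for Q: Qs = 364.8 + 0.8P.
Set Qd = Qs: 510 - 2.5P = 364.8 + 0.8P, so 145.2 = 3.3P and P* = 44.
From the demand curve, Q* = 510 - 2.5(44) = 400.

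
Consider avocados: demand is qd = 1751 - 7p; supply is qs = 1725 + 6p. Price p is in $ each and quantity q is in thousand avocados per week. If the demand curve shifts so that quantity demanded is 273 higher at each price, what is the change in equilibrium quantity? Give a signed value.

Δq = 126

At equilibrium qd = qs, so 1751 - 7p = 1725 + 6p; collecting terms, 26 = 13p and p* = 2.
Substitute back: q* = 1751 - 7(2) = 1737.
After the shift, demand is qd = 2024 - 7p.
The new intersection has 299 = 13p, i.e. p = 23, q = 1863.
Δq = 1863 - 1737 = 126.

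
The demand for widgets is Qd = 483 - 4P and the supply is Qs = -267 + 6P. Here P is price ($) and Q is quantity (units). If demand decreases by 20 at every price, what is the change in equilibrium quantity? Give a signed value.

ΔQ = -12

Set Qd = Qs: 483 - 4P = -267 + 6P, so 750 = 10P and P* = 75.
Then Q* = 483 - 4(75) = 183.
After the shift, demand is Qd = 463 - 4P.
New equilibrium: 730 = 10P, so P = 73 and Q = 171.
ΔQ = 171 - 183 = -12.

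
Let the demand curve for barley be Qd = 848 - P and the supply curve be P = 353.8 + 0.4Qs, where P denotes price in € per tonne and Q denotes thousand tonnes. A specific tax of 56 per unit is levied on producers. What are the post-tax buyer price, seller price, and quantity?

P_b = 535, P_s = 479, Q = 313

In direct form, Qs = -884.5 + 2.5P.
Producers keep P_s = P_b - 56 per unit, so supply in terms of the buyer price is Qs = -1024.5 + 2.5P_b.
Set Qd = Qs: 848 - P_b = -1024.5 + 2.5P_b, so 1872.5 = 3.5P_b and P_b = 535.
So P_s = 479 and the quantity traded is Q = 848 - 535 = 313.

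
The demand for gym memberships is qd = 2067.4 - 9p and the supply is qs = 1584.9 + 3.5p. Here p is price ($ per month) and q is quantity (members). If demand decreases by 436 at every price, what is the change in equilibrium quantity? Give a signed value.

Δq = -122.08

The market clears where 2067.4 - 9p = 1584.9 + 3.5p. Rearranging, 12.5p = 482.5, hence p* = 38.6.
Substitute back: q* = 2067.4 - 9(38.6) = 1720.
After the shift, demand is qd = 1631.4 - 9p.
The new intersection has 46.5 = 12.5p, i.e. p = 3.72, q = 1597.92.
Δq = 1597.92 - 1720 = -122.08.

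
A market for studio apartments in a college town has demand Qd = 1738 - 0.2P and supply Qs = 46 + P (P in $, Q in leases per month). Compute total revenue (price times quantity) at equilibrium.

The market clears where 1738 - 0.2P = 46 + P. Rearranging, 1.2P = 1692, hence P* = 1410.
Plugging P* into demand: Q* = 1738 - 0.2(1410) = 1456.
Total revenue = P* × Q* = 1410 × 1456 = 2052960.

Total revenue = 2052960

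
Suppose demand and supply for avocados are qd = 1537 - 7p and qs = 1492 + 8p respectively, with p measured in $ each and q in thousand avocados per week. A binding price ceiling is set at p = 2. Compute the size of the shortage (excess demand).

Evaluating both curves at the ceiling price 2 gives qd = 1523, qs = 1508.
Shortage = qd - qs = 1523 - 1508 = 15.

Shortage = 15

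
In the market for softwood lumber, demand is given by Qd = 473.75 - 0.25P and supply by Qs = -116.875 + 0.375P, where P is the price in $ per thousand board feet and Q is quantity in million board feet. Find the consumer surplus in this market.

Set Qd = Qs: 473.75 - 0.25P = -116.875 + 0.375P, so 590.625 = 0.625P and P* = 945.
Then Q* = 473.75 - 0.25(945) = 237.5.
Demand choke price (Qd = 0): P = 473.75/0.25 = 1895. Consumer surplus = ½ × (1895 - 945) × 237.5 = 112812.5.

Consumer surplus = 112812.5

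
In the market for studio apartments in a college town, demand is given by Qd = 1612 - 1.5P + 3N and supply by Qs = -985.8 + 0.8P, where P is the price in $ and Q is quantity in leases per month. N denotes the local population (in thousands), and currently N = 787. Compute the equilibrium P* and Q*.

P* = 2156, Q* = 739

With N = 787, demand is Qd = 3973 - 1.5P.
Equating demand and supply, 3973 - 1.5P = -985.8 + 0.8P gives 2.3P = 4958.8, so P* = 2156.
Plugging P* into demand: Q* = 3973 - 1.5(2156) = 739.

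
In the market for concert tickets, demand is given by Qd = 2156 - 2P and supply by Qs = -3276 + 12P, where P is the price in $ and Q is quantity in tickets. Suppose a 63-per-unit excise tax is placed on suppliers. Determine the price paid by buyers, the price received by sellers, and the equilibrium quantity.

Suppliers keep P_s = P_b - 63 per unit, so supply in terms of the buyer price is Qs = -4032 + 12P_b.
Market clearing requires 2156 - 2P_b = -4032 + 12P_b; hence 6188 = 14P_b and P_b = 442.
So P_s = 379 and the quantity traded is Q = 2156 - 2(442) = 1272.

P_b = 442, P_s = 379, Q = 1272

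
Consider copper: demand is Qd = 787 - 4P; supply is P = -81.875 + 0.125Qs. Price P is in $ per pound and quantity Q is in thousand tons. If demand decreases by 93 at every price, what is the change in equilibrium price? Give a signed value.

ΔP = -7.75

Inverting to quantity form: Qs = 655 + 8P.
The market clears where 787 - 4P = 655 + 8P. Rearranging, 12P = 132, hence P* = 11.
Then Q* = 787 - 4(11) = 743.
After the shift, demand is Qd = 694 - 4P.
The new intersection has 39 = 12P, i.e. P = 3.25, Q = 681.
ΔP = 3.25 - 11 = -7.75.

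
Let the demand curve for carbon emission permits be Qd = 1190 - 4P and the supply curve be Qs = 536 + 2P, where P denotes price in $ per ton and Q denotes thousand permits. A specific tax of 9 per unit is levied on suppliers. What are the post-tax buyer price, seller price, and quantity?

With a tax of 9 on suppliers, they supply based on the net price P_s = P_b - 9, so Qs = 518 + 2P_b.
Set Qd = Qs: 1190 - 4P_b = 518 + 2P_b, so 672 = 6P_b and P_b = 112.
So P_s = 103 and the quantity traded is Q = 1190 - 4(112) = 742.

P_b = 112, P_s = 103, Q = 742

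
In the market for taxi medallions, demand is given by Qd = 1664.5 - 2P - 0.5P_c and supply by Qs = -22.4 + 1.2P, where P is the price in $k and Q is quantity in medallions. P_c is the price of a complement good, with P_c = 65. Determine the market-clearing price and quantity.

With P_c = 65, demand is Qd = 1632 - 2P.
The market clears where 1632 - 2P = -22.4 + 1.2P. Rearranging, 3.2P = 1654.4, hence P* = 517.
Then Q* = 1632 - 2(517) = 598.

P* = 517, Q* = 598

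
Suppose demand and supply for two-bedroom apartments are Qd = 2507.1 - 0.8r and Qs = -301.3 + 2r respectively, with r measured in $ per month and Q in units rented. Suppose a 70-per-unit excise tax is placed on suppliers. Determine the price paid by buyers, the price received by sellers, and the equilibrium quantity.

With a tax of 70 on suppliers, they supply based on the net price r_s = r_b - 70, so Qs = -441.3 + 2r_b.
Equate demand and the shifted supply: 2507.1 - 0.8r_b = -441.3 + 2r_b, giving 2.8r_b = 2948.4, so r_b = 1053.
Then r_s = 1053 - 70 = 983 and Q = 2507.1 - 0.8(1053) = 1664.7.

r_b = 1053, r_s = 983, Q = 1664.7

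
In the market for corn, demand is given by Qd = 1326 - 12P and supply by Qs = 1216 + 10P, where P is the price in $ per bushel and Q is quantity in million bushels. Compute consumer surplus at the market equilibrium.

At equilibrium Qd = Qs, so 1326 - 12P = 1216 + 10P; collecting terms, 110 = 22P and P* = 5.
Then Q* = 1326 - 12(5) = 1266.
Demand choke price (Qd = 0): P = 1326/12 = 110.5. Consumer surplus = ½ × (110.5 - 5) × 1266 = 66781.5.

Consumer surplus = 66781.5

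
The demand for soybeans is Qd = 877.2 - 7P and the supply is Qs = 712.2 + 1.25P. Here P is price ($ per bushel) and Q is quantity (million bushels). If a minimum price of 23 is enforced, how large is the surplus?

Evaluating both curves at the floor price 23 gives Qd = 716.2, Qs = 740.95.
Surplus = Qs - Qd = 740.95 - 716.2 = 24.75.

Surplus = 24.75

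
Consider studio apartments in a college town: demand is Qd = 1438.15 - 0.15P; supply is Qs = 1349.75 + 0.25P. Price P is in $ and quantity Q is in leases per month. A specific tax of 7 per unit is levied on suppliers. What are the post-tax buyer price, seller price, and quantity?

Suppliers keep P_s = P_b - 7 per unit, so supply in terms of the buyer price is Qs = 1348 + 0.25P_b.
Set Qd = Qs: 1438.15 - 0.15P_b = 1348 + 0.25P_b, so 90.15 = 0.4P_b and P_b = 225.375.
So P_s = 218.375 and the quantity traded is Q = 1438.15 - 0.15(225.375) = 1404.34375.

P_b = 225.375, P_s = 218.375, Q = 1404.34375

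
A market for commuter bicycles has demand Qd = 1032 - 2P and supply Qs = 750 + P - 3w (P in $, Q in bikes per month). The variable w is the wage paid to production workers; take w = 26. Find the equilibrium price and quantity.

P* = 120, Q* = 792

With w = 26, supply is Qs = 672 + P.
At equilibrium Qd = Qs, so 1032 - 2P = 672 + P; collecting terms, 360 = 3P and P* = 120.
From the demand curve, Q* = 1032 - 2(120) = 792.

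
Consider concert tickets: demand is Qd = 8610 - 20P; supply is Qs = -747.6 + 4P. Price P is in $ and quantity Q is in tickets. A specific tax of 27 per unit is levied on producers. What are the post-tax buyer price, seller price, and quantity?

P_b = 394.4, P_s = 367.4, Q = 722

Producers keep P_s = P_b - 27 per unit, so supply in terms of the buyer price is Qs = -855.6 + 4P_b.
Set Qd = Qs: 8610 - 20P_b = -855.6 + 4P_b, so 9465.6 = 24P_b and P_b = 394.4.
Then P_s = 394.4 - 27 = 367.4 and Q = 8610 - 20(394.4) = 722.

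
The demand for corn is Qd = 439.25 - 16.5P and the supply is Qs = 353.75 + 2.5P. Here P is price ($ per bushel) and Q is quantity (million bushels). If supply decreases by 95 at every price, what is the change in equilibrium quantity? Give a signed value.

ΔQ = -82.5

The market clears where 439.25 - 16.5P = 353.75 + 2.5P. Rearranging, 19P = 85.5, hence P* = 4.5.
Substitute back: Q* = 439.25 - 16.5(4.5) = 365.
After the shift, supply is Qs = 258.75 + 2.5P.
The new intersection has 180.5 = 19P, i.e. P = 9.5, Q = 282.5.
ΔQ = 282.5 - 365 = -82.5.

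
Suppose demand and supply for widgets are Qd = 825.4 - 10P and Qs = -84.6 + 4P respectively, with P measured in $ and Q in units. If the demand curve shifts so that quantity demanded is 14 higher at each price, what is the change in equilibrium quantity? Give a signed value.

ΔQ = 4

The market clears where 825.4 - 10P = -84.6 + 4P. Rearranging, 14P = 910, hence P* = 65.
Substitute back: Q* = 825.4 - 10(65) = 175.4.
After the shift, demand is Qd = 839.4 - 10P.
New equilibrium: 924 = 14P, so P = 66 and Q = 179.4.
ΔQ = 179.4 - 175.4 = 4.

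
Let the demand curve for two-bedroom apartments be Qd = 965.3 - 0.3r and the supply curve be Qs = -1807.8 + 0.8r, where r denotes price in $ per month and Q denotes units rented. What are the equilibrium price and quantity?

r* = 2521, Q* = 209

At equilibrium Qd = Qs, so 965.3 - 0.3r = -1807.8 + 0.8r; collecting terms, 2773.1 = 1.1r and r* = 2521.
Then Q* = 965.3 - 0.3(2521) = 209.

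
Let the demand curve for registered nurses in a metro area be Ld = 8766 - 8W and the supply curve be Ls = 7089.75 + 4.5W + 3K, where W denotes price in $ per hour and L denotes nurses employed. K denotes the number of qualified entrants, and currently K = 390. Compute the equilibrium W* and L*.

With K = 390, supply is Ls = 8259.75 + 4.5W.
Set Ld = Ls: 8766 - 8W = 8259.75 + 4.5W, so 506.25 = 12.5W and W* = 40.5.
From the demand curve, L* = 8766 - 8(40.5) = 8442.

W* = 40.5, L* = 8442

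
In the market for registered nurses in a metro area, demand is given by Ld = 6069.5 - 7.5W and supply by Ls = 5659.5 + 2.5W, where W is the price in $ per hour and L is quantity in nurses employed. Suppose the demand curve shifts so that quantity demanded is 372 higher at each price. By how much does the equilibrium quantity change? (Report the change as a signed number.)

ΔL = 93

The market clears where 6069.5 - 7.5W = 5659.5 + 2.5W. Rearranging, 10W = 410, hence W* = 41.
Then L* = 6069.5 - 7.5(41) = 5762.
After the shift, demand is Ld = 6441.5 - 7.5W.
The new intersection has 782 = 10W, i.e. W = 78.2, L = 5855.
ΔL = 5855 - 5762 = 93.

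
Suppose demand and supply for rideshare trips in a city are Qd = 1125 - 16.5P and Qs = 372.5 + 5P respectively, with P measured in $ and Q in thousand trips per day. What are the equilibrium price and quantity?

P* = 35, Q* = 547.5

Equating demand and supply, 1125 - 16.5P = 372.5 + 5P gives 21.5P = 752.5, so P* = 35.
Substitute back: Q* = 1125 - 16.5(35) = 547.5.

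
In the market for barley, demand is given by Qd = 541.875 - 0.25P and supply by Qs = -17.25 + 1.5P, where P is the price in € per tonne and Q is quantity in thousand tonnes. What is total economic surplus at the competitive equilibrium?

The market clears where 541.875 - 0.25P = -17.25 + 1.5P. Rearranging, 1.75P = 559.125, hence P* = 319.5.
Substitute back: Q* = 541.875 - 0.25(319.5) = 462.
Demand choke price = 2167.5; supply choke price = 11.5. CS = ½(2167.5 - 319.5)(462) = 426888; PS = ½(319.5 - 11.5)(462) = 71148. Total surplus = 498036.

Total surplus = 498036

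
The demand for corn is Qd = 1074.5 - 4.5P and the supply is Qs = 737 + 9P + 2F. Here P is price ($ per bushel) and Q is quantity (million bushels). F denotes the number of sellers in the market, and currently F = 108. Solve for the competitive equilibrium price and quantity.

With F = 108, supply is Qs = 953 + 9P.
The market clears where 1074.5 - 4.5P = 953 + 9P. Rearranging, 13.5P = 121.5, hence P* = 9.
Substitute back: Q* = 1074.5 - 4.5(9) = 1034.

P* = 9, Q* = 1034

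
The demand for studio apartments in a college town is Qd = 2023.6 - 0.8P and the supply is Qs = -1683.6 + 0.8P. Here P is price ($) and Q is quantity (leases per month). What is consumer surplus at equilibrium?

At equilibrium Qd = Qs, so 2023.6 - 0.8P = -1683.6 + 0.8P; collecting terms, 3707.2 = 1.6P and P* = 2317.
Then Q* = 2023.6 - 0.8(2317) = 170.
Demand choke price (Qd = 0): P = 2023.6/0.8 = 2529.5. Consumer surplus = ½ × (2529.5 - 2317) × 170 = 18062.5.

Consumer surplus = 18062.5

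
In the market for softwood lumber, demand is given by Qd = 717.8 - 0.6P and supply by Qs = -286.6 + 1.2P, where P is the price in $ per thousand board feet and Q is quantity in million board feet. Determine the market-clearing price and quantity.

P* = 558, Q* = 383

Set Qd = Qs: 717.8 - 0.6P = -286.6 + 1.2P, so 1004.4 = 1.8P and P* = 558.
From the demand curve, Q* = 717.8 - 0.6(558) = 383.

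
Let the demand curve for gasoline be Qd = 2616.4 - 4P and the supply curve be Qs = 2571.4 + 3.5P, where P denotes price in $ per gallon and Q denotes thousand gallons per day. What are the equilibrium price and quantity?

P* = 6, Q* = 2592.4

Equating demand and supply, 2616.4 - 4P = 2571.4 + 3.5P gives 7.5P = 45, so P* = 6.
Then Q* = 2616.4 - 4(6) = 2592.4.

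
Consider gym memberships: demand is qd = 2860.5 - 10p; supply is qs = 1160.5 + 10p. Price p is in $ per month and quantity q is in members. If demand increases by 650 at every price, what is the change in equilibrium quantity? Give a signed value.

Δq = 325

At equilibrium qd = qs, so 2860.5 - 10p = 1160.5 + 10p; collecting terms, 1700 = 20p and p* = 85.
From the demand curve, q* = 2860.5 - 10(85) = 2010.5.
After the shift, demand is qd = 3510.5 - 10p.
The new intersection has 2350 = 20p, i.e. p = 117.5, q = 2335.5.
Δq = 2335.5 - 2010.5 = 325.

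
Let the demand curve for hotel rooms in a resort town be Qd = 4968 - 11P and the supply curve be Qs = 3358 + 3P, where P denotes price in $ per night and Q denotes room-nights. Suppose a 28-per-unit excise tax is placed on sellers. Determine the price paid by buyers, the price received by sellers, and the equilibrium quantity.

Sellers keep P_s = P_b - 28 per unit, so supply in terms of the buyer price is Qs = 3274 + 3P_b.
Market clearing requires 4968 - 11P_b = 3274 + 3P_b; hence 1694 = 14P_b and P_b = 121.
Then P_s = 121 - 28 = 93 and Q = 4968 - 11(121) = 3637.

P_b = 121, P_s = 93, Q = 3637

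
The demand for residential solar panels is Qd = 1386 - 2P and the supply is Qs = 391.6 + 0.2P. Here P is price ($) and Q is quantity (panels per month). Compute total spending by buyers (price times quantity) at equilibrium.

Total spending by buyers = 217864

Set Qd = Qs: 1386 - 2P = 391.6 + 0.2P, so 994.4 = 2.2P and P* = 452.
From the demand curve, Q* = 1386 - 2(452) = 482.
Total spending by buyers = P* × Q* = 452 × 482 = 217864.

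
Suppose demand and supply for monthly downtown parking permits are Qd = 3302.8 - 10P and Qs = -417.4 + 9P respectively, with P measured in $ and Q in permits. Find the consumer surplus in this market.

Set Qd = Qs: 3302.8 - 10P = -417.4 + 9P, so 3720.2 = 19P and P* = 195.8.
From the demand curve, Q* = 3302.8 - 10(195.8) = 1344.8.
Demand choke price (Qd = 0): P = 3302.8/10 = 330.28. Consumer surplus = ½ × (330.28 - 195.8) × 1344.8 = 90424.352.

Consumer surplus = 90424.352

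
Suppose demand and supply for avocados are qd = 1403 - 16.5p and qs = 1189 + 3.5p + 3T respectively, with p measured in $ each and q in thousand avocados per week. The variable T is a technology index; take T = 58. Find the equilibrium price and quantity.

With T = 58, supply is qs = 1363 + 3.5p.
At equilibrium qd = qs, so 1403 - 16.5p = 1363 + 3.5p; collecting terms, 40 = 20p and p* = 2.
From the demand curve, q* = 1403 - 16.5(2) = 1370.

p* = 2, q* = 1370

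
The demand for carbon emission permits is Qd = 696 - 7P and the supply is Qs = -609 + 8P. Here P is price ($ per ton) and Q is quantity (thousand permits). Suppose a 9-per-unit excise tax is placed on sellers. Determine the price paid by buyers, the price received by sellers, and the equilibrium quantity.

P_b = 91.8, P_s = 82.8, Q = 53.4

Sellers keep P_s = P_b - 9 per unit, so supply in terms of the buyer price is Qs = -681 + 8P_b.
Equate demand and the shifted supply: 696 - 7P_b = -681 + 8P_b, giving 15P_b = 1377, so P_b = 91.8.
Then P_s = 91.8 - 9 = 82.8 and Q = 696 - 7(91.8) = 53.4.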